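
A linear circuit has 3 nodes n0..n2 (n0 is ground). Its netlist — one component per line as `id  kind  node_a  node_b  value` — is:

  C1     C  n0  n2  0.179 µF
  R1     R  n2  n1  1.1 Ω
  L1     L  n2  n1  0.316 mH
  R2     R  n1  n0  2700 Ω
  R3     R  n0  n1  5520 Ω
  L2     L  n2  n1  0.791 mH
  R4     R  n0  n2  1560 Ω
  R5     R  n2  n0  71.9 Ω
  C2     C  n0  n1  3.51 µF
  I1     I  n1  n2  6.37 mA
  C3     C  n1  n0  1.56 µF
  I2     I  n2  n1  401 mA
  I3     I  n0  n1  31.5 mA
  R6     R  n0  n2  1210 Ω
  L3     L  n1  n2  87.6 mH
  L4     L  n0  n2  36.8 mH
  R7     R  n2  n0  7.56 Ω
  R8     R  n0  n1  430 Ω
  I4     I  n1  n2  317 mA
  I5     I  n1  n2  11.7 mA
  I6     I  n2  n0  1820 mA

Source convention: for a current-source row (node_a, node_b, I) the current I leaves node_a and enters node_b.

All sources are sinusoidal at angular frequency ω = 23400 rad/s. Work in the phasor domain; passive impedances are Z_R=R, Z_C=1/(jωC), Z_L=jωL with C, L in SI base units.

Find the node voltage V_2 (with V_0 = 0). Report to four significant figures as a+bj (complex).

Apply KCL at each of the 2 non-ground nodes and solve the resulting linear system.
Node n1: branches {R1, L1, R2, R3, L2, C2, I1, C3, I2, I3, L3, R8, I4, I5} → V_1 = -6.308+6.049j
Node n2: branches {C1, R1, L1, L2, R4, R5, I1, I2, R6, L3, L4, R7, I4, I5, I6} → V_2 = -7.026+5.095j

-7.026+5.095j V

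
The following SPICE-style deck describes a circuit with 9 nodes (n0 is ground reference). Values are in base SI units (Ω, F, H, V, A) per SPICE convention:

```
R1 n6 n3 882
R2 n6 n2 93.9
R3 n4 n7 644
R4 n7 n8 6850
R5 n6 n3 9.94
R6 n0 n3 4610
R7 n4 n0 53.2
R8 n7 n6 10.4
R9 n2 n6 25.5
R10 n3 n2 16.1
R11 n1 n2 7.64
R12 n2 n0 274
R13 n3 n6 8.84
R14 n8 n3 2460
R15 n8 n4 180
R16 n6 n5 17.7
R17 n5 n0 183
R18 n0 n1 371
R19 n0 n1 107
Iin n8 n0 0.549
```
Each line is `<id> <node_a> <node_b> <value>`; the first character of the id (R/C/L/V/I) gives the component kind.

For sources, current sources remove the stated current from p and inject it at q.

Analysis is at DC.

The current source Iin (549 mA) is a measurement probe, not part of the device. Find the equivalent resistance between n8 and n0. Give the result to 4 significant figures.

R_eq = 205.1 Ω

Element admittances at DC:
  Y(R1) = 0.001134 S between n6,n3
  Y(R2) = 0.01065 S between n6,n2
  Y(R3) = 0.001553 S between n4,n7
  Y(R4) = 0.0001460 S between n7,n8
  Y(R5) = 0.1006 S between n6,n3
  Y(R6) = 0.0002169 S between n0,n3
  Y(R7) = 0.01880 S between n4,n0
  Y(R8) = 0.09615 S between n7,n6
  Y(R9) = 0.03922 S between n2,n6
  Y(R10) = 0.06211 S between n3,n2
  Y(R11) = 0.1309 S between n1,n2
  Y(R12) = 0.003650 S between n2,n0
  Y(R13) = 0.1131 S between n3,n6
  Y(R14) = 0.0004065 S between n8,n3
  Y(R15) = 0.005556 S between n8,n4
  Y(R16) = 0.05650 S between n6,n5
  Y(R17) = 0.005464 S between n5,n0
  Y(R18) = 0.002695 S between n0,n1
  Y(R19) = 0.009346 S between n0,n1
  Iin: injects 0.549 A into n0 (from n8)
Assemble and solve the 8×8 MNA system:
  V(n1)=-3.972  V(n2)=-4.338  V(n3)=-4.920  V(n4)=-24.47  V(n5)=-4.458  V(n6)=-4.889  V(n7)=-5.361  V(n8)=-112.6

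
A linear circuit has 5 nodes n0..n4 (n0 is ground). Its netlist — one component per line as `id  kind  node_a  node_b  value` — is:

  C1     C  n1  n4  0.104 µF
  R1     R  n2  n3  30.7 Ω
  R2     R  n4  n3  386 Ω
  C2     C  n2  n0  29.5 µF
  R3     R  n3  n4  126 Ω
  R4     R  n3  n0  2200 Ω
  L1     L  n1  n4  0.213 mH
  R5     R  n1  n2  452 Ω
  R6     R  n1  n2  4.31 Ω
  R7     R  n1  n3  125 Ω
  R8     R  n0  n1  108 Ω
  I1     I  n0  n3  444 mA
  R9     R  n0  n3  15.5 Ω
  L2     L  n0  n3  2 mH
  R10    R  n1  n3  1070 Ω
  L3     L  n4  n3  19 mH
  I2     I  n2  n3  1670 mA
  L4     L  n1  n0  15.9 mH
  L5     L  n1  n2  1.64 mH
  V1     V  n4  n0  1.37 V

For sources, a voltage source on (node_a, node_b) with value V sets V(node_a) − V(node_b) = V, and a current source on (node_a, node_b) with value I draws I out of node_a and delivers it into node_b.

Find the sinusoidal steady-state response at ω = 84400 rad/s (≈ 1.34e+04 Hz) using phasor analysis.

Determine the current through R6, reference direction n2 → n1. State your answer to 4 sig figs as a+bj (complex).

Apply KCL at each of the 4 non-ground nodes and solve the resulting linear system.
Node n1: branches {C1, L1, R5, R6, R7, R8, R10, L4, L5} → V_1 = 0.5942+0.2650j
Node n2: branches {R1, C2, R5, R6, I2, L5} → V_2 = -0.002370+0.3772j
Node n3: branches {R1, R2, R3, R4, R7, I1, R9, L2, R10, L3, I2} → V_3 = 18.17+1.135j
Node n4: branches {C1, R2, R3, L1, L3, V1} → V_4 = 1.370+0.000j
Source currents: i(V1)=0.1900+0.03781j

-0.1384+0.02602j A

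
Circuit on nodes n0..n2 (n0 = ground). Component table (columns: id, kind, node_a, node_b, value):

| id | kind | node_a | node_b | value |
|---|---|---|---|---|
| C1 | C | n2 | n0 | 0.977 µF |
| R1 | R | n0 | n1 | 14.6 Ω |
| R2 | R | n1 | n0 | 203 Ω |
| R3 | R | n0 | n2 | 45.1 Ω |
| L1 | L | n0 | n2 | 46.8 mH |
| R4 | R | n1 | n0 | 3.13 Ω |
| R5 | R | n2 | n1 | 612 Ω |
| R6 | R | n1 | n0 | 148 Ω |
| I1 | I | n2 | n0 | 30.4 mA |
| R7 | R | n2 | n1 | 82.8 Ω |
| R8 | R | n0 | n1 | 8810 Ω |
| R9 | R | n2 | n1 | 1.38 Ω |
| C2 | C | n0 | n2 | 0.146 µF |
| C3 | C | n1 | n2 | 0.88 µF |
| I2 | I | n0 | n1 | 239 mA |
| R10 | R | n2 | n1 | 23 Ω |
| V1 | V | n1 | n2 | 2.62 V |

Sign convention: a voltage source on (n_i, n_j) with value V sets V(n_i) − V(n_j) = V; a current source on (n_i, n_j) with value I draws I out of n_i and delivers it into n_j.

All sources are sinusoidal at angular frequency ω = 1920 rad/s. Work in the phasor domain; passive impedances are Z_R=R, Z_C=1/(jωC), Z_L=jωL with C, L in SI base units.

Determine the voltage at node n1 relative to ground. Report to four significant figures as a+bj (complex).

Apply KCL at each of the 2 non-ground nodes and solve the resulting linear system.
Node n1: branches {R1, R2, R4, R5, R6, R7, R8, R9, C3, I2, R10, V1} → V_1 = 0.6329-0.04225j
Node n2: branches {C1, R3, L1, R5, I1, R7, R9, C2, C3, R10, V1} → V_2 = -1.987-0.04225j
Source currents: i(V1)=-2.062+0.01247j

0.6329-0.04225j V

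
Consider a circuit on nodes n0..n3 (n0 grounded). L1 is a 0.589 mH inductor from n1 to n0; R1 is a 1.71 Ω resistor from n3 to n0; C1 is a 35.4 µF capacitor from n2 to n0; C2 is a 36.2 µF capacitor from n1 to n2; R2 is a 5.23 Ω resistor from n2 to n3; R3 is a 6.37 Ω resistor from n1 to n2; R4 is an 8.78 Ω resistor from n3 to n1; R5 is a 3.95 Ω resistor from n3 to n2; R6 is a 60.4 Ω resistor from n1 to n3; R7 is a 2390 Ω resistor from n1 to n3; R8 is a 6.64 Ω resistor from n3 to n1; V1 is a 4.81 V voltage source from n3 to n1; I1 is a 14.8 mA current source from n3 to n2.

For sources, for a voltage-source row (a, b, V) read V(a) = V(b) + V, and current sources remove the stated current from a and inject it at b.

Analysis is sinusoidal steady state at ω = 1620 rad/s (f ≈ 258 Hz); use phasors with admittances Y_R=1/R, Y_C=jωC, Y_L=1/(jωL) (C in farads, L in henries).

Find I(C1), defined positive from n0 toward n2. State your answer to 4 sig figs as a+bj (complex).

MNA unknowns: 3 node voltages V₁..V_3 plus 1 source current (V1)
L1: Y=0.000-1.048j on G[1,0]
R1: Y=0.5848+0.000j on G[3,0]
C1: Y=0.000+0.05735j on G[2,0]
C2: Y=0.000+0.05864j on G[1,2]
R2: Y=0.1912+0.000j on G[2,3]
R3: Y=0.1570+0.000j on G[1,2]
R4: Y=0.1139+0.000j on G[3,1]
R5: Y=0.2532+0.000j on G[3,2]
R6: Y=0.01656+0.000j on G[1,3]
R7: Y=0.0004184+0.000j on G[1,3]
R8: Y=0.1506+0.000j on G[3,1]
V1: row V3−V1=4.81, i_V1 at 3,1
I1: z[3]−=0.0148, z[2]+=0.0148
solve → V1=-1.116-2.211j, V2=2.151-2.735j, V3=3.694-2.211j
aux → i_V1=-4.215+1.060j

-0.1568-0.1234j A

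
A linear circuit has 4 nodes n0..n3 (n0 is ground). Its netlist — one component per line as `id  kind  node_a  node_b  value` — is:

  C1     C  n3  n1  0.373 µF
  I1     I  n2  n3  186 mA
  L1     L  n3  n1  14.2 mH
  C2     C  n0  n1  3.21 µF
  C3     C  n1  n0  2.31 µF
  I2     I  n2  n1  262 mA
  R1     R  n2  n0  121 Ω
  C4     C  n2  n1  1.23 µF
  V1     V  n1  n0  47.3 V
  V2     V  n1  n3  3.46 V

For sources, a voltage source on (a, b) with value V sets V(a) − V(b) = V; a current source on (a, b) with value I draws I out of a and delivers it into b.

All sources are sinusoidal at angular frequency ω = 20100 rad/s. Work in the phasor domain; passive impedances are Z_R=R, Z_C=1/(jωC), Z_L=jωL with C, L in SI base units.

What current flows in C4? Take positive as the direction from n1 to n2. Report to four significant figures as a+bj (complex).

0.7546+0.2522j A

Apply KCL at each of the 3 non-ground nodes and solve the resulting linear system.
Node n1: branches {C1, L1, C2, C3, I2, C4, V1, V2} → V_1 = 47.30+0.000j
Node n2: branches {I1, I2, R1, C4} → V_2 = 37.10+30.52j
Node n3: branches {C1, I1, L1, V2} → V_3 = 43.84+0.000j
Source currents: i(V1)=-0.3066-5.500j, i(V2)=-0.1860-0.01382j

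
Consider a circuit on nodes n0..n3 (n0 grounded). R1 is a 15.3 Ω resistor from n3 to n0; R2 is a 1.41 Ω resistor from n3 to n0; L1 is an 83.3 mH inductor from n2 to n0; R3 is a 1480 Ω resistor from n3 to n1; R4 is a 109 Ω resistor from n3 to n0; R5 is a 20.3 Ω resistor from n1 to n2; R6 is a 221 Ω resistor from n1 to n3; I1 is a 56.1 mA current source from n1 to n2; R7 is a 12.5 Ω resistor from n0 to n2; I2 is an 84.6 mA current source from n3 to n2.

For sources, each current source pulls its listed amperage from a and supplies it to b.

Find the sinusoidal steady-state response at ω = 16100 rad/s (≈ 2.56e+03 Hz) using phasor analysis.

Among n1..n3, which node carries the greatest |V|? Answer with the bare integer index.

2

MNA unknowns: 3 node voltages V₁..V_3
R1: Y=0.06536+0.000j on G[3,0]
R2: Y=0.7092+0.000j on G[3,0]
L1: Y=0.000-0.0007456j on G[2,0]
R3: Y=0.0006757+0.000j on G[3,1]
R4: Y=0.009174+0.000j on G[3,0]
R5: Y=0.04926+0.000j on G[1,2]
R6: Y=0.004525+0.000j on G[1,3]
I1: z[1]−=0.0561, z[2]+=0.0561
R7: Y=0.08000+0.000j on G[0,2]
I2: z[3]−=0.0846, z[2]+=0.0846
solve → V1=-0.08526+0.008416j, V2=1.056+0.009298j, V3=-0.1078+5.547e-05j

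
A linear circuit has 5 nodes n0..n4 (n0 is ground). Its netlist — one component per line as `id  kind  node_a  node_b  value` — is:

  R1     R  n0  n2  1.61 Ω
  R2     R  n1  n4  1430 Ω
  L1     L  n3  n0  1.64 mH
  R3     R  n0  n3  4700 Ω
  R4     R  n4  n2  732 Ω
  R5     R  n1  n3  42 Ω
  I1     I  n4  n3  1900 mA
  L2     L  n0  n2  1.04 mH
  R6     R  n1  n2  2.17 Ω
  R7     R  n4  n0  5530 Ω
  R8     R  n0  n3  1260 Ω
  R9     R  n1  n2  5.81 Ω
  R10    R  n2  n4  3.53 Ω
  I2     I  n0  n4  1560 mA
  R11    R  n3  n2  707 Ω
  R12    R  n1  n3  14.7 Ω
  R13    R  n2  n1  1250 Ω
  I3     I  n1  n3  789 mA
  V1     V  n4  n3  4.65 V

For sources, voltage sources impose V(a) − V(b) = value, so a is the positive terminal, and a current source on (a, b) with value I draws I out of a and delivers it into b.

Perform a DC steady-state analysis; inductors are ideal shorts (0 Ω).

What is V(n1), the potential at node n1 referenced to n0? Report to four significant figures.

Element admittances at DC:
  Y(R1) = 0.6211 S between n0,n2
  Y(R2) = 0.0006993 S between n1,n4
  L1: short n3↔n0 (DC inductor)
  Y(R3) = 0.0002128 S between n0,n3
  Y(R4) = 0.001366 S between n4,n2
  Y(R5) = 0.02381 S between n1,n3
  I1: injects 1.9 A into n3 (from n4)
  L2: short n0↔n2 (DC inductor)
  Y(R6) = 0.4608 S between n1,n2
  Y(R7) = 0.0001808 S between n4,n0
  Y(R8) = 0.0007937 S between n0,n3
  Y(R9) = 0.1721 S between n1,n2
  Y(R10) = 0.2833 S between n2,n4
  I2: injects 1.56 A into n4 (from n0)
  Y(R11) = 0.001414 S between n3,n2
  Y(R12) = 0.06803 S between n1,n3
  Y(R13) = 0.0008000 S between n2,n1
  I3: injects 0.789 A into n3 (from n1)
  V1: constraint V(n4)−V(n3) = 4.65
Assemble and solve the 7×7 MNA system:
  V(n1)=-1.082  V(n2)=0.000  V(n3)=0.000  V(n4)=4.650
  i(L1)=0.9212  i(L2)=-0.6380  i(V1)=-1.668

-1.082 V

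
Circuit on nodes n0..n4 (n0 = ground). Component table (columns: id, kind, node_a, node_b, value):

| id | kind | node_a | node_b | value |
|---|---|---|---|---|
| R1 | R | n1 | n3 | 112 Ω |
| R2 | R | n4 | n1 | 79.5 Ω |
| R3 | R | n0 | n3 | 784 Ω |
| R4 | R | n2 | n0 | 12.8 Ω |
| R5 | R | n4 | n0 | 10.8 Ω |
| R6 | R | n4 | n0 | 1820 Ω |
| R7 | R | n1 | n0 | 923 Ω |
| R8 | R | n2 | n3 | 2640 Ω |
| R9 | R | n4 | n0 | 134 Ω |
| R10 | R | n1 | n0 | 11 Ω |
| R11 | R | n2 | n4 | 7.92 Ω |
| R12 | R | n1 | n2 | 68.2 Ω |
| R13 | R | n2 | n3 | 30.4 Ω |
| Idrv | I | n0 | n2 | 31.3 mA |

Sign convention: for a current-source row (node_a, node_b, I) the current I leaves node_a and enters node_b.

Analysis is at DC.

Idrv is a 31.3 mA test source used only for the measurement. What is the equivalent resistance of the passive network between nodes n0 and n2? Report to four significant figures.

Element admittances at DC:
  Y(R1) = 0.008929 S between n1,n3
  Y(R2) = 0.01258 S between n4,n1
  Y(R3) = 0.001276 S between n0,n3
  Y(R4) = 0.07812 S between n2,n0
  Y(R5) = 0.09259 S between n4,n0
  Y(R6) = 0.0005495 S between n4,n0
  Y(R7) = 0.001083 S between n1,n0
  Y(R8) = 0.0003788 S between n2,n3
  Y(R9) = 0.007463 S between n4,n0
  Y(R10) = 0.09091 S between n1,n0
  Y(R11) = 0.1263 S between n2,n4
  Y(R12) = 0.01466 S between n1,n2
  Y(R13) = 0.03289 S between n2,n3
  Idrv: injects 0.0313 A into n2 (from n0)
Assemble and solve the 4×4 MNA system:
  V(n1)=0.04550  V(n2)=0.2033  V(n3)=0.1649  V(n4)=0.1096

R_eq = 6.494 Ω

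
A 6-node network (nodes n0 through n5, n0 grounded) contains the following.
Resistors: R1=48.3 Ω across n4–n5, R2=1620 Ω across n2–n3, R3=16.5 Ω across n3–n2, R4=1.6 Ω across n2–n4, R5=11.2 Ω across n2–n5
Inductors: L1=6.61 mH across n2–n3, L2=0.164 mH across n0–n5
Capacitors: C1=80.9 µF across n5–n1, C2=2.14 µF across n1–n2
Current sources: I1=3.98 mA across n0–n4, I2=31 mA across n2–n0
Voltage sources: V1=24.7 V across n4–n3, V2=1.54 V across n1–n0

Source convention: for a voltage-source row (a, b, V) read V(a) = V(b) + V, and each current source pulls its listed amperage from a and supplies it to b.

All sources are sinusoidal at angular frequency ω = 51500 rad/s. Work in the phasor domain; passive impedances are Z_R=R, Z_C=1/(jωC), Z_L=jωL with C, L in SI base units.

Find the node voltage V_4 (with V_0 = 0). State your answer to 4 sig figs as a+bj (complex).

Element admittances at ω=51500 rad/s:
  Y(R1) = 0.02070+0.000j S between n4,n5
  Y(R2) = 0.0006173+0.000j S between n2,n3
  Y(L1) = 0.000-0.002938j S between n2,n3
  Y(R3) = 0.06061+0.000j S between n3,n2
  Y(C1) = 0.000+4.166j S between n5,n1
  Y(R4) = 0.6250+0.000j S between n2,n4
  I1: injects 0.00398 A into n4 (from n0)
  Y(C2) = 0.000+0.1102j S between n1,n2
  Y(L2) = 0.000-0.1184j S between n0,n5
  Y(R5) = 0.08929+0.000j S between n2,n5
  I2: injects 0.031 A into n0 (from n2)
  V1: constraint V(n4)−V(n3) = 24.7
  V2: constraint V(n1)−V(n0) = 1.54
Assemble and solve the 7×7 MNA system:
  V(n1)=1.540+0.000j  V(n2)=1.250+0.3080j  V(n3)=-21.29+0.2053j  V(n4)=3.405+0.2053j  V(n5)=1.593-0.001711j
  i(V1)=-1.381+0.05994j  i(V2)=-0.02682+0.1886j

3.405+0.2053j V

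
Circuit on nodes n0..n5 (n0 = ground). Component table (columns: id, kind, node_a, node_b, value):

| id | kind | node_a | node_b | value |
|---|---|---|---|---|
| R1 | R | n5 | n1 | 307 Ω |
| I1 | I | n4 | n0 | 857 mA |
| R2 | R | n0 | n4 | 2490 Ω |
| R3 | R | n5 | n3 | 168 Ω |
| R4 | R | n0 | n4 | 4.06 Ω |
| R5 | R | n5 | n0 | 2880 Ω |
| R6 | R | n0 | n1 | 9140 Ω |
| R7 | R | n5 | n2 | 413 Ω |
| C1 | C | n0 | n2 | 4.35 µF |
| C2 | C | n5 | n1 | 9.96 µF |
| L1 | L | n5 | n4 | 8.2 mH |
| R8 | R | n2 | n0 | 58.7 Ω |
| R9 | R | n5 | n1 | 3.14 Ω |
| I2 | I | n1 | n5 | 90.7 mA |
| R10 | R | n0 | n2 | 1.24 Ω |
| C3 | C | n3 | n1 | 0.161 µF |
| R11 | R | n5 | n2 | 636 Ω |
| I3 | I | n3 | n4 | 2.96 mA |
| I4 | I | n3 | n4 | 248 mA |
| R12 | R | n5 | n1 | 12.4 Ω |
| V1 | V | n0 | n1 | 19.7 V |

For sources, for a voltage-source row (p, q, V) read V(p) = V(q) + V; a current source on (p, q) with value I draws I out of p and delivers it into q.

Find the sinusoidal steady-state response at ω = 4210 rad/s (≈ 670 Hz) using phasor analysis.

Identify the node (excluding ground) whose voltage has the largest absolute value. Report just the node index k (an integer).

MNA unknowns: 5 node voltages V₁..V_5 plus 1 source current (V1)
R1: Y=0.003257+0.000j on G[5,1]
I1: z[4]−=0.857, z[0]+=0.857
R2: Y=0.0004016+0.000j on G[0,4]
R3: Y=0.005952+0.000j on G[5,3]
R4: Y=0.2463+0.000j on G[0,4]
R5: Y=0.0003472+0.000j on G[5,0]
R6: Y=0.0001094+0.000j on G[0,1]
R7: Y=0.002421+0.000j on G[5,2]
C1: Y=0.000+0.01831j on G[0,2]
C2: Y=0.000+0.04193j on G[5,1]
L1: Y=0.000-0.02897j on G[5,4]
R8: Y=0.01704+0.000j on G[2,0]
R9: Y=0.3185+0.000j on G[5,1]
I2: z[1]−=0.0907, z[5]+=0.0907
R10: Y=0.8065+0.000j on G[0,2]
C3: Y=0.000+0.0006778j on G[3,1]
R11: Y=0.001572+0.000j on G[5,2]
I3: z[3]−=0.00296, z[4]+=0.00296
I4: z[3]−=0.248, z[4]+=0.248
R12: Y=0.08065+0.000j on G[5,1]
V1: row V0−V1=19.7, i_V1 at 0,1
solve → V1=-19.70+0.000j, V2=-0.09550-0.003340j, V3=-61.52+3.632j, V4=-2.823+1.990j, V5=-19.77-1.130j
aux → i_V1=0.07297+0.4861j

3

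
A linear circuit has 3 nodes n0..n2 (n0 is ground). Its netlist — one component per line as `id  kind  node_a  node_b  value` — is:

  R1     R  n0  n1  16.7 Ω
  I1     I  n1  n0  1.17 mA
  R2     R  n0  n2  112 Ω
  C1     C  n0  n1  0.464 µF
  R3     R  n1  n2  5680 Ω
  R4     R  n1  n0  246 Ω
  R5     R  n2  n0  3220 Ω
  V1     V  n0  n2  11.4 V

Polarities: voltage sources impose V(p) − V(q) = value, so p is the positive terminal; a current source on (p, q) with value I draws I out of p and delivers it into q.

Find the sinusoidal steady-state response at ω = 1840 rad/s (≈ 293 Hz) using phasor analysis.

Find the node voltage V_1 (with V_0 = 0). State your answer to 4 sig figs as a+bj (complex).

-0.04954+0.0006596j V

Element admittances at ω=1840 rad/s:
  Y(R1) = 0.05988+0.000j S between n0,n1
  I1: injects 0.00117 A into n0 (from n1)
  Y(R2) = 0.008929+0.000j S between n0,n2
  Y(C1) = 0.000+0.0008538j S between n0,n1
  Y(R3) = 0.0001761+0.000j S between n1,n2
  Y(R4) = 0.004065+0.000j S between n1,n0
  Y(R5) = 0.0003106+0.000j S between n2,n0
  V1: constraint V(n0)−V(n2) = 11.4
Assemble and solve the 3×3 MNA system:
  V(n1)=-0.04954+0.0006596j  V(n2)=-11.40+0.000j
  i(V1)=-0.1073-1.161e-07j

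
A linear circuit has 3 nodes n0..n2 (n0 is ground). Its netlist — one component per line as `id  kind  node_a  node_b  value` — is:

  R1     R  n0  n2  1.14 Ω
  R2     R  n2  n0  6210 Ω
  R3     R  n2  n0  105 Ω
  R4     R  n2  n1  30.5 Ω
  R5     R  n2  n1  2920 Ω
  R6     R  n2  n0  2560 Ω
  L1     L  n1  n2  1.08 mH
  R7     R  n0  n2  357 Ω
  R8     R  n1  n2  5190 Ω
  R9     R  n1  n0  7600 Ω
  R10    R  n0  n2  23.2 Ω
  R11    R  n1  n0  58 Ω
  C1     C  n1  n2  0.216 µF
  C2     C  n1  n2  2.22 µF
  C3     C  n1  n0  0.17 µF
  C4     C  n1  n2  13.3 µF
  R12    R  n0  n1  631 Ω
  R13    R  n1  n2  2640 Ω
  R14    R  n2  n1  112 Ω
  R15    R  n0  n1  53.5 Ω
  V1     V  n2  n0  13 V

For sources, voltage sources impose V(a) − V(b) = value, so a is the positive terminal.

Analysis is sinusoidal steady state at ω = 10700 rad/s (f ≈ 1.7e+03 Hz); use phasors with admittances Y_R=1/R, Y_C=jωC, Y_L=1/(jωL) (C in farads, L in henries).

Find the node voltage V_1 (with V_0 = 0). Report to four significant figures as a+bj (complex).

9.930+2.905j V

Element admittances at ω=10700 rad/s:
  Y(R1) = 0.8772+0.000j S between n0,n2
  Y(R2) = 0.0001610+0.000j S between n2,n0
  Y(R3) = 0.009524+0.000j S between n2,n0
  Y(R4) = 0.03279+0.000j S between n2,n1
  Y(R5) = 0.0003425+0.000j S between n2,n1
  Y(R6) = 0.0003906+0.000j S between n2,n0
  Y(L1) = 0.000-0.08654j S between n1,n2
  Y(R7) = 0.002801+0.000j S between n0,n2
  Y(R8) = 0.0001927+0.000j S between n1,n2
  Y(R9) = 0.0001316+0.000j S between n1,n0
  Y(R10) = 0.04310+0.000j S between n0,n2
  Y(R11) = 0.01724+0.000j S between n1,n0
  Y(C1) = 0.000+0.002311j S between n1,n2
  Y(C2) = 0.000+0.02375j S between n1,n2
  Y(C3) = 0.000+0.001819j S between n1,n0
  Y(C4) = 0.000+0.1423j S between n1,n2
  Y(R12) = 0.001585+0.000j S between n0,n1
  Y(R13) = 0.0003788+0.000j S between n1,n2
  Y(R14) = 0.008929+0.000j S between n2,n1
  Y(R15) = 0.01869+0.000j S between n0,n1
  V1: constraint V(n2)−V(n0) = 13
Assemble and solve the 3×3 MNA system:
  V(n1)=9.930+2.905j  V(n2)=13.00+0.000j
  i(V1)=-12.50-0.1274j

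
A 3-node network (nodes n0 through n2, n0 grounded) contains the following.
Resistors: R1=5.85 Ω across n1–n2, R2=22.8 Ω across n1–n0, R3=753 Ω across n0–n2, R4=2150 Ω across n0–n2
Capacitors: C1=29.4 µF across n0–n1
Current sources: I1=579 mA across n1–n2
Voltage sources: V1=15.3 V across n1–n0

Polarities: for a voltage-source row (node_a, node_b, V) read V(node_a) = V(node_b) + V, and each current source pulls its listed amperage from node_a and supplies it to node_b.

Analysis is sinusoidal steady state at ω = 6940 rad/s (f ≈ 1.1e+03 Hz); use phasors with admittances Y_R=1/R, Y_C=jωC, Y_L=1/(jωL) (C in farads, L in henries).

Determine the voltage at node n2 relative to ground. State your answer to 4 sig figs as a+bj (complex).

Element admittances at ω=6940 rad/s:
  Y(R1) = 0.1709+0.000j S between n1,n2
  Y(C1) = 0.000+0.2040j S between n0,n1
  Y(R2) = 0.04386+0.000j S between n1,n0
  Y(R3) = 0.001328+0.000j S between n0,n2
  Y(R4) = 0.0004651+0.000j S between n0,n2
  I1: injects 0.579 A into n2 (from n1)
  V1: constraint V(n1)−V(n0) = 15.3
Assemble and solve the 3×3 MNA system:
  V(n1)=15.30+0.000j  V(n2)=18.49+0.000j
  i(V1)=-0.7042-3.122j

18.49+0.000j V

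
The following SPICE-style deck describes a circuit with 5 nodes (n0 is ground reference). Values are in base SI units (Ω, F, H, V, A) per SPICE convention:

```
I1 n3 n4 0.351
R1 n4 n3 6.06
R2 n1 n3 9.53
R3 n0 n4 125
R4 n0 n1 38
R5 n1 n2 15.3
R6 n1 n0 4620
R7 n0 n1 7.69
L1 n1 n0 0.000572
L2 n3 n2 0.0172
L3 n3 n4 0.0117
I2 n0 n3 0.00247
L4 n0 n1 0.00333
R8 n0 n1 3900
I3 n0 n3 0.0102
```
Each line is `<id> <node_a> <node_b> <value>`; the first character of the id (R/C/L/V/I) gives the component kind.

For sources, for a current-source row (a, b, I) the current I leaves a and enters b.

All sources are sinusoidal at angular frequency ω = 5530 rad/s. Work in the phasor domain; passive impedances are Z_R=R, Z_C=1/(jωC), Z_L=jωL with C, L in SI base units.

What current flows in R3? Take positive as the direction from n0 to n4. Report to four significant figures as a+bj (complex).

-0.01588-0.001262j A

Apply KCL at each of the 4 non-ground nodes and solve the resulting linear system.
Node n1: branches {R2, R4, R5, R6, R7, L1, L4, R8} → V_1 = -0.0002207-0.008571j
Node n2: branches {R5, L2} → V_2 = -0.003235-0.004437j
Node n3: branches {I1, R1, R2, L2, L3, I2, I3} → V_3 = -0.02893-0.02318j
Node n4: branches {I1, R1, R3, L3} → V_4 = 1.985+0.1578j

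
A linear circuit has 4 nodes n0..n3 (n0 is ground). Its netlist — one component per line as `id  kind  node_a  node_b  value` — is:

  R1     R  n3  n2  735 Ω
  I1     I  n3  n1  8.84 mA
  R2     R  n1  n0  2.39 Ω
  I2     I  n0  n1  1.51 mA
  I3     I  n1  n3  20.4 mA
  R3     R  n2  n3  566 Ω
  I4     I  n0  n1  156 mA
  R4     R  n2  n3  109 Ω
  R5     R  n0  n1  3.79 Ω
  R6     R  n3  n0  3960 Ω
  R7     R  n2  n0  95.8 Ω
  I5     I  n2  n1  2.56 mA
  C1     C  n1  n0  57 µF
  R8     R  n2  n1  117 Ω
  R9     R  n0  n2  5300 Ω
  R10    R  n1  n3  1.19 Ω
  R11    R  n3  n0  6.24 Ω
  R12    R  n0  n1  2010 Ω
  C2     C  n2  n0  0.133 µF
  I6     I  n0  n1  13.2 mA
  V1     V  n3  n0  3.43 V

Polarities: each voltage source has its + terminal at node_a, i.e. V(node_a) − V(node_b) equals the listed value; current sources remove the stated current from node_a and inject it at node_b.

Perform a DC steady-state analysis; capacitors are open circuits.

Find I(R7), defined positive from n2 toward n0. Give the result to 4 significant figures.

0.01881 A

Apply KCL at each of the 3 non-ground nodes and solve the resulting linear system.
Node n1: branches {I1, R2, I2, I3, I4, R5, I5, C1, R8, R10, R12, I6} → V_1 = 1.998
Node n2: branches {R1, R3, R4, R7, I5, R8, R9, C2} → V_2 = 1.802
Node n3: branches {R1, I1, I3, R3, R4, R6, R10, R11, V1} → V_3 = 3.430
Source currents: i(V1)=-1.763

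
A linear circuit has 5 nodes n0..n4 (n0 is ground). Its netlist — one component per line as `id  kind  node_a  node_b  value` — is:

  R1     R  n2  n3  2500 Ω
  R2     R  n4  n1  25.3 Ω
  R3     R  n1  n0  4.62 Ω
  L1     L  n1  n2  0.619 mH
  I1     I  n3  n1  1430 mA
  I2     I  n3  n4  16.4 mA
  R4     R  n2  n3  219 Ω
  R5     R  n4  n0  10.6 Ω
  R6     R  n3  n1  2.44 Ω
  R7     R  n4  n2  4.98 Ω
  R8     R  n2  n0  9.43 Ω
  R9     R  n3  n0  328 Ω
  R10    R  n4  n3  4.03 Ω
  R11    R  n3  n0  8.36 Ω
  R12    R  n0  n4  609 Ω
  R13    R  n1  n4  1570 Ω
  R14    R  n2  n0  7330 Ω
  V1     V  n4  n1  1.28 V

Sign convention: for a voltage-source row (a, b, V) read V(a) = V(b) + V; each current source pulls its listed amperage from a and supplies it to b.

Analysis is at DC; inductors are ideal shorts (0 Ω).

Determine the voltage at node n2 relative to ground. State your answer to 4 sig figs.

Element admittances at DC:
  Y(R1) = 0.0004000 S between n2,n3
  Y(R2) = 0.03953 S between n4,n1
  Y(R3) = 0.2165 S between n1,n0
  L1: short n1↔n2 (DC inductor)
  I1: injects 1.43 A into n1 (from n3)
  I2: injects 0.0164 A into n4 (from n3)
  Y(R4) = 0.004566 S between n2,n3
  Y(R5) = 0.09434 S between n4,n0
  Y(R6) = 0.4098 S between n3,n1
  Y(R7) = 0.2008 S between n4,n2
  Y(R8) = 0.1060 S between n2,n0
  Y(R9) = 0.003049 S between n3,n0
  Y(R10) = 0.2481 S between n4,n3
  Y(R11) = 0.1196 S between n3,n0
  Y(R12) = 0.001642 S between n0,n4
  Y(R13) = 0.0006369 S between n1,n4
  Y(R14) = 0.0001364 S between n2,n0
  V1: constraint V(n4)−V(n1) = 1.28
Assemble and solve the 6×6 MNA system:
  V(n1)=0.1023  V(n2)=0.1023  V(n3)=-1.351  V(n4)=1.382
  i(L1)=-0.2390  i(V1)=-1.103

0.1023 V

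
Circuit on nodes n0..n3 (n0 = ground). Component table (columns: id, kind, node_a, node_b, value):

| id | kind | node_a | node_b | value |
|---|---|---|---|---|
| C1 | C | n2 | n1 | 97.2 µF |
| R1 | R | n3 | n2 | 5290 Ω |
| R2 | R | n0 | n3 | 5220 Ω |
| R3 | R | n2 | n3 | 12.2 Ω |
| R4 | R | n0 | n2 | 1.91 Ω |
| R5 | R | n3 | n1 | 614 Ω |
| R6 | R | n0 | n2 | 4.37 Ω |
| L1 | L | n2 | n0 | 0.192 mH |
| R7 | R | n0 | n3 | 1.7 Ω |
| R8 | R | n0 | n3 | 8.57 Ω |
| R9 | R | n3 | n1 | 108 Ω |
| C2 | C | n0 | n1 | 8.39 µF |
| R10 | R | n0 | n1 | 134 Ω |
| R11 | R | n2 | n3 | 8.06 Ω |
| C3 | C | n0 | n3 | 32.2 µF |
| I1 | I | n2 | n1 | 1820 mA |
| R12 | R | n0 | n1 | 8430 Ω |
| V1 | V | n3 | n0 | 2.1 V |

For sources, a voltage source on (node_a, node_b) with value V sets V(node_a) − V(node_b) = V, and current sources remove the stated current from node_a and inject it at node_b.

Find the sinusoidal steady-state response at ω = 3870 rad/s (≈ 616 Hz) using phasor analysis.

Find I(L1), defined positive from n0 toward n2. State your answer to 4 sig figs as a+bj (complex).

Apply KCL at each of the 3 non-ground nodes and solve the resulting linear system.
Node n1: branches {C1, R5, R9, C2, R10, I1, R12} → V_1 = 0.2638-4.334j
Node n2: branches {C1, R1, R3, R4, R6, L1, R11, I1} → V_2 = 0.07373+0.1781j
Node n3: branches {R1, R2, R3, R5, R7, R8, R9, R11, C3, V1} → V_3 = 2.100+0.000j
Source currents: i(V1)=-1.919-0.2722j

-0.2397+0.09923j A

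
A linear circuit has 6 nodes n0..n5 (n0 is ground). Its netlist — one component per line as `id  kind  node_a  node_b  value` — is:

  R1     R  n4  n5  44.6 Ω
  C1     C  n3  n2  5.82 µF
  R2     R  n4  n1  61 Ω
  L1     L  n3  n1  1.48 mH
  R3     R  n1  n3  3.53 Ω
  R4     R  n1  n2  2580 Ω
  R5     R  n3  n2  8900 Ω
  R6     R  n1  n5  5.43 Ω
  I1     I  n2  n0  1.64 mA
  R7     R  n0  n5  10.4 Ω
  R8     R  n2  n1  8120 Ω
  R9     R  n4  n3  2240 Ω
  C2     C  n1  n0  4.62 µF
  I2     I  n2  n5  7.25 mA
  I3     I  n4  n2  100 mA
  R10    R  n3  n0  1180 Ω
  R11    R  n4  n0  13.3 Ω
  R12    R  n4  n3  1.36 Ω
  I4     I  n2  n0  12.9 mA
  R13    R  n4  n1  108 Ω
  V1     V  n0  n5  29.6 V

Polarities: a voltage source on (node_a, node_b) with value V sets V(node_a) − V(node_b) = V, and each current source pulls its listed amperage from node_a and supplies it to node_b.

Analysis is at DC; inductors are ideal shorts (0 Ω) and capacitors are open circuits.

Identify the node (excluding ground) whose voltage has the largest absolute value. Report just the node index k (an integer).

Apply KCL at each of the 5 non-ground nodes and solve the resulting linear system.
Node n1: branches {R2, L1, R3, R4, R6, R8, C2, R13} → V_1 = -22.28
Node n2: branches {C1, R4, R5, I1, R8, I2, I3, I4} → V_2 = 103.2
Node n3: branches {C1, L1, R3, R5, R9, R10, R12} → V_3 = -22.28
Node n4: branches {R1, R2, R9, I3, R11, R12, R13} → V_4 = -20.64
Node n5: branches {R1, R6, R7, I2, V1} → V_5 = -29.60
Source currents: i(L1)=1.242, i(V1)=-4.402

2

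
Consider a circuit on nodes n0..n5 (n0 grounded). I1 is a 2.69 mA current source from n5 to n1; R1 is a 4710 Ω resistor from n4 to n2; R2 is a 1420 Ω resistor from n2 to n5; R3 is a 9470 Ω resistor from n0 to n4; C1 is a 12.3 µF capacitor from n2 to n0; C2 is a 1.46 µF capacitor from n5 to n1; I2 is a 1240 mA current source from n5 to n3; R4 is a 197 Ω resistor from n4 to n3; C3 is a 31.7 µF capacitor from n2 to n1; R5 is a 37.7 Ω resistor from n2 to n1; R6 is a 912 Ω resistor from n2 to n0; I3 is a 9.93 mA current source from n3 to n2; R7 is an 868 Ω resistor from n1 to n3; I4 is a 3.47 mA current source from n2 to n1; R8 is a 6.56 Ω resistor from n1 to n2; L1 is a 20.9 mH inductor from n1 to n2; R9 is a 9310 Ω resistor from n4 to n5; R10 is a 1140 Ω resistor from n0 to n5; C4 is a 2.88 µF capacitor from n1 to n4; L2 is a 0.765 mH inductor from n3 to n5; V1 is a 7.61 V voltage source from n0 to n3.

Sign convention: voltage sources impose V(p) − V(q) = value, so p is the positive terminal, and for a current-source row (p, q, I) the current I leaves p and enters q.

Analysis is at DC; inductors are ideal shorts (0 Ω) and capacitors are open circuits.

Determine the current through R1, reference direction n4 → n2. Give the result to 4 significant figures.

-0.001327 A

Apply KCL at each of the 5 non-ground nodes and solve the resulting linear system.
Node n1: branches {I1, C2, C3, R5, R7, I4, R8, L1, C4} → V_1 = -0.9594
Node n2: branches {R1, R2, C1, C3, R5, R6, I3, I4, R8, L1} → V_2 = -0.9594
Node n3: branches {I2, R4, I3, R7, L2, V1} → V_3 = -7.610
Node n4: branches {R1, R3, R4, R9, C4} → V_4 = -7.207
Node n5: branches {I1, R2, C2, I2, R9, R10, L2} → V_5 = -7.610
Source currents: i(L1)=-0.001502, i(L2)=1.231, i(V1)=-0.008488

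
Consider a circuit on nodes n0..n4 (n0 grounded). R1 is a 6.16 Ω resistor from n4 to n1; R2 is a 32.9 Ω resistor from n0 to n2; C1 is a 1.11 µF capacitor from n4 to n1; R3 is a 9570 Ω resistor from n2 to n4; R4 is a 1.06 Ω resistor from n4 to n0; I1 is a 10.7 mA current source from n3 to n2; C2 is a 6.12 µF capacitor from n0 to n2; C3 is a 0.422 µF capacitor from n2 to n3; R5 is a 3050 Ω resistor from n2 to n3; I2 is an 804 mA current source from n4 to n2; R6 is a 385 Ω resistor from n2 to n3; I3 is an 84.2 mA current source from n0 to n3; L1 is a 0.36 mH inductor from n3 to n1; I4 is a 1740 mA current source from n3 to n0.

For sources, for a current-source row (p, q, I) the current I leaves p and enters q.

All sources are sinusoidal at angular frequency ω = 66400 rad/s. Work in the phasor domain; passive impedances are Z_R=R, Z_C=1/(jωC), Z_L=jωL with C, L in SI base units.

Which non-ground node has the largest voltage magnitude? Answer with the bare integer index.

Apply KCL at each of the 4 non-ground nodes and solve the resulting linear system.
Node n1: branches {R1, C1, L1} → V_1 = -15.21+15.57j
Node n2: branches {R2, R3, I1, C2, C3, R5, I2, R6} → V_2 = -3.166-5.206j
Node n3: branches {I1, C3, R5, R6, I3, L1, I4} → V_3 = -49.76-53.06j
Node n4: branches {R1, C1, R3, R4, I2} → V_4 = -3.895+1.532j

3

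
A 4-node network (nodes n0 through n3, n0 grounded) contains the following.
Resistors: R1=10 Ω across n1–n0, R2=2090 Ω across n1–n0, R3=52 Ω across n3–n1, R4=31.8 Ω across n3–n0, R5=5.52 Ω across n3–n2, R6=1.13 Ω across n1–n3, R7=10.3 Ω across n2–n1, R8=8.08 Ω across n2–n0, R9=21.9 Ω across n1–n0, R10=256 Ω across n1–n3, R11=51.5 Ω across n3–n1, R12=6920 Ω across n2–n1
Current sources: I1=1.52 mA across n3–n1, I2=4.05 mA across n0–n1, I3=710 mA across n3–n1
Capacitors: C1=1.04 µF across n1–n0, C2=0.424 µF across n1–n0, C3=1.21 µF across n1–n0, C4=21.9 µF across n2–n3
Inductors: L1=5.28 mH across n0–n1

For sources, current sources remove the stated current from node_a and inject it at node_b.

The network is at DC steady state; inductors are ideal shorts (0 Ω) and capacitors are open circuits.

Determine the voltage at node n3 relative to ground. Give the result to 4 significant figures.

Element admittances at DC:
  Y(R1) = 0.1000 S between n1,n0
  Y(R2) = 0.0004785 S between n1,n0
  Y(R3) = 0.01923 S between n3,n1
  I1: injects 0.00152 A into n1 (from n3)
  Y(R4) = 0.03145 S between n3,n0
  Y(R5) = 0.1812 S between n3,n2
  I2: injects 0.00405 A into n1 (from n0)
  Y(C1) = 0.000 S between n1,n0
  Y(R6) = 0.8850 S between n1,n3
  Y(R7) = 0.09709 S between n2,n1
  Y(R8) = 0.1238 S between n2,n0
  Y(R9) = 0.04566 S between n1,n0
  Y(R10) = 0.003906 S between n1,n3
  Y(C2) = 0.000 S between n1,n0
  L1: short n0↔n1 (DC inductor)
  Y(R11) = 0.01942 S between n3,n1
  Y(C3) = 0.000 S between n1,n0
  Y(R12) = 0.0001445 S between n2,n1
  Y(C4) = 0.000 S between n2,n3
  I3: injects 0.71 A into n1 (from n3)
Assemble and solve the 4×4 MNA system:
  V(n1)=0.000  V(n2)=-0.3028  V(n3)=-0.6722
  i(L1)=-0.06266

-0.6722 V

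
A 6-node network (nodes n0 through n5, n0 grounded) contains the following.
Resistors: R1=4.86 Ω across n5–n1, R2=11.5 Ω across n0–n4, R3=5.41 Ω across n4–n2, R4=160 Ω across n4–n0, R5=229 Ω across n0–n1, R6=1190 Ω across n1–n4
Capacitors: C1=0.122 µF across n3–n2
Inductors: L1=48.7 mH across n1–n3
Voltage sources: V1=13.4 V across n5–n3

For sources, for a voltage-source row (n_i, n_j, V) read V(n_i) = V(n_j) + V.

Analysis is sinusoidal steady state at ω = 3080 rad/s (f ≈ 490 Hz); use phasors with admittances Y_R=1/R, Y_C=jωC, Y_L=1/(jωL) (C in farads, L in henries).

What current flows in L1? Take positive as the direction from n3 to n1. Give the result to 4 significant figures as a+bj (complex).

-0.002729+0.08924j A

Apply KCL at each of the 5 non-ground nodes and solve the resulting linear system.
Node n1: branches {R1, L1, R5, R6} → V_1 = 0.04425+0.9553j
Node n2: branches {C1, R3} → V_2 = -0.003329-0.07187j
Node n3: branches {C1, L1, V1} → V_3 = -13.34+0.5459j
Node n4: branches {R2, R3, R4, R6} → V_4 = -0.002073-0.04476j
Node n5: branches {R1, V1} → V_5 = 0.05864+0.5459j
Source currents: i(V1)=-0.002961+0.08423j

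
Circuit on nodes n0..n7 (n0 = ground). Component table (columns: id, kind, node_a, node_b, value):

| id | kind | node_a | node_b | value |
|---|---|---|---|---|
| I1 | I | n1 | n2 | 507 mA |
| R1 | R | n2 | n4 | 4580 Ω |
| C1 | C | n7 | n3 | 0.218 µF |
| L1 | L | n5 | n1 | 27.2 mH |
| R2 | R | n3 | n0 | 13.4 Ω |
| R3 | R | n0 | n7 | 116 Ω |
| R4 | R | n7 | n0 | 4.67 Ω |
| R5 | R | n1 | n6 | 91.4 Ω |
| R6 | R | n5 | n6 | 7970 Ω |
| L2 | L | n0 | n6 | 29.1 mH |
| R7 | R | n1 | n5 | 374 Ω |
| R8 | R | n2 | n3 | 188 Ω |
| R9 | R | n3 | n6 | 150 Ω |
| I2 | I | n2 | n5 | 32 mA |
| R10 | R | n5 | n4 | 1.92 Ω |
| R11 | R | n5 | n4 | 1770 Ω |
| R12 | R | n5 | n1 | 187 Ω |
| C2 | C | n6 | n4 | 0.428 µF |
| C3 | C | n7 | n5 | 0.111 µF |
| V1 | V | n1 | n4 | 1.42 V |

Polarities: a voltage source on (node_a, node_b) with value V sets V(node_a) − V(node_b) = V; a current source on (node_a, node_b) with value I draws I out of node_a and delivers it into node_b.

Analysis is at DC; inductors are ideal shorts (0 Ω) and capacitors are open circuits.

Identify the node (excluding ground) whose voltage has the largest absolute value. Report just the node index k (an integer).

Element admittances at DC:
  I1: injects 0.507 A into n2 (from n1)
  Y(R1) = 0.0002183 S between n2,n4
  Y(C1) = 0.000 S between n7,n3
  L1: short n5↔n1 (DC inductor)
  Y(R2) = 0.07463 S between n3,n0
  Y(R3) = 0.008621 S between n0,n7
  Y(R4) = 0.2141 S between n7,n0
  Y(R5) = 0.01094 S between n1,n6
  Y(R6) = 0.0001255 S between n5,n6
  L2: short n0↔n6 (DC inductor)
  Y(R7) = 0.002674 S between n1,n5
  Y(R8) = 0.005319 S between n2,n3
  Y(R9) = 0.006667 S between n3,n6
  I2: injects 0.032 A into n5 (from n2)
  Y(R10) = 0.5208 S between n5,n4
  Y(R11) = 0.0005650 S between n5,n4
  Y(R12) = 0.005348 S between n5,n1
  Y(C2) = 0.000 S between n6,n4
  Y(C3) = 0.000 S between n7,n5
  V1: constraint V(n1)−V(n4) = 1.42
Assemble and solve the 10×10 MNA system:
  V(n1)=-40.33  V(n2)=89.41  V(n3)=5.491  V(n4)=-41.75  V(n5)=-40.33  V(n6)=0.000  V(n7)=0.000
  i(L1)=-0.7033  i(L2)=0.4098  i(V1)=-0.7690

2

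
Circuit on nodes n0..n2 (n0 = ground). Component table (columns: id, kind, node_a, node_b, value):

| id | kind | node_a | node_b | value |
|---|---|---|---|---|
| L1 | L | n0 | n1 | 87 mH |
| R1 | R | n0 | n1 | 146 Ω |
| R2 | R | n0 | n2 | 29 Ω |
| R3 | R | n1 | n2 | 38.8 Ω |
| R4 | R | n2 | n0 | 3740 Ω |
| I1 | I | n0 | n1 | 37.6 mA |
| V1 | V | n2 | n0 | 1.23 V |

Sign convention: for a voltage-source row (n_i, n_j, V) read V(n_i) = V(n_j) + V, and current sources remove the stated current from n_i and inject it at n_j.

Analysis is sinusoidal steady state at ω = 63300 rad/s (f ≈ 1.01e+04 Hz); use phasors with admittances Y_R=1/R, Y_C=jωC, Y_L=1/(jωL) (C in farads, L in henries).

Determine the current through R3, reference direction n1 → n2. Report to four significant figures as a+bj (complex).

0.02305+0.0003047j A

MNA unknowns: 2 node voltages V₁..V_2 plus 1 source current (V1)
L1: Y=0.000-0.0001816j on G[0,1]
R1: Y=0.006849+0.000j on G[0,1]
R2: Y=0.03448+0.000j on G[0,2]
R3: Y=0.02577+0.000j on G[1,2]
R4: Y=0.0002674+0.000j on G[2,0]
I1: z[0]−=0.0376, z[1]+=0.0376
V1: row V2−V0=1.23, i_V1 at 2,0
solve → V1=2.124+0.01182j, V2=1.230+0.000j
aux → i_V1=-0.01969+0.0003047j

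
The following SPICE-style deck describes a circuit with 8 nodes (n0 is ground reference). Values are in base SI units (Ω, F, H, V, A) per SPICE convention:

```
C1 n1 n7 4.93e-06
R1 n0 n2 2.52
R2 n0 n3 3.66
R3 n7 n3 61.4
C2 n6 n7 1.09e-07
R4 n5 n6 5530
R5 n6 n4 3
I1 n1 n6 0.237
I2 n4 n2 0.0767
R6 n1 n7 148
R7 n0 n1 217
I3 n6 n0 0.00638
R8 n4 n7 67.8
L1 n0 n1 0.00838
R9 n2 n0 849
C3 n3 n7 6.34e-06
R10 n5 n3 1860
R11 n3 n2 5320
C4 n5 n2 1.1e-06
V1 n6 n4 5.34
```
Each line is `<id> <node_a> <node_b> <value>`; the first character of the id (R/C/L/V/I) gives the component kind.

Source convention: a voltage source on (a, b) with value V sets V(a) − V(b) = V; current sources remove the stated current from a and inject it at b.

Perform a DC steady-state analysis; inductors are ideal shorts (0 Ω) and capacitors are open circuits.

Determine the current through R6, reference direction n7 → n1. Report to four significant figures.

0.04614 A

Apply KCL at each of the 7 non-ground nodes and solve the resulting linear system.
Node n1: branches {C1, I1, R6, R7, L1} → V_1 = 0.000
Node n2: branches {R1, I2, R9, R11, C4} → V_2 = 0.1928
Node n3: branches {R2, R3, C3, R10, R11} → V_3 = 0.3943
Node n4: branches {R5, I2, R8, V1} → V_4 = 17.06
Node n5: branches {R4, R10, C4} → V_5 = 5.934
Node n6: branches {C2, R4, R5, I1, I3, V1} → V_6 = 22.40
Node n7: branches {C1, R3, C2, R6, R8, C3} → V_7 = 6.829
Source currents: i(L1)=0.1909, i(V1)=-1.552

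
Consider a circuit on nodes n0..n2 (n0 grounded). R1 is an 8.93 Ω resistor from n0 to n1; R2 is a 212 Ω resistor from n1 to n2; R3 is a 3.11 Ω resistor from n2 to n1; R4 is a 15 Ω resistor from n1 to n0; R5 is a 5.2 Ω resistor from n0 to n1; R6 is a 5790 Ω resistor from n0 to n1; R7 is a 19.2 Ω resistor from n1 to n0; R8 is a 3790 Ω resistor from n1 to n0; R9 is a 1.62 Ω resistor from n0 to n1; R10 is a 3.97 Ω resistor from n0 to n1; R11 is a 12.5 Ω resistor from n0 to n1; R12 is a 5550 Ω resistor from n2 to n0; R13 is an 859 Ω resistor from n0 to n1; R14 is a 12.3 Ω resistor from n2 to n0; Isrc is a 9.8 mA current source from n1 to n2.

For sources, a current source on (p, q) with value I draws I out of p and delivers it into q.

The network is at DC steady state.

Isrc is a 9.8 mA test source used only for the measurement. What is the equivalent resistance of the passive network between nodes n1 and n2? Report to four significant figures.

R_eq = 2.480 Ω

Apply KCL at each of the 2 non-ground nodes and solve the resulting linear system.
Node n1: branches {R1, R2, R3, R4, R5, R6, R7, R8, R9, R10, R11, R13, Isrc} → V_1 = -0.001361
Node n2: branches {R2, R3, R12, R14, Isrc} → V_2 = 0.02295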